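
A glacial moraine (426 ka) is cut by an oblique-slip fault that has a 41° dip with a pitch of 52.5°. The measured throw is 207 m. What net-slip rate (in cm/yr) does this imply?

0.0934 cm/yr

dip-slip = throw / sin(dip) = 207 / sin(41°) = 315.5 m
net slip = dip-slip / sin(rake) = 315.5 / sin(52.5°) = 397.7 m
rate = 397.7 m / 426 ka = 0.000934 m/yr = 0.0934 cm/yr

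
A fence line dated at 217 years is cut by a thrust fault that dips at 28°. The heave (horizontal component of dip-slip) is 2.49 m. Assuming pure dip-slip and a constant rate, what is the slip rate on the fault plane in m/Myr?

13000 m/Myr

dip-slip = heave / cos(dip) = 2.49 m / cos(28°) = 2.820 m
rate = 2.820 m / 217 years = 0.0130 m/yr = 13000 m/Myr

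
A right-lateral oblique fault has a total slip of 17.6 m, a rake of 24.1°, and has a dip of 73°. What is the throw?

6.87 m

dip-slip = net slip × sin(rake) = 17.6 m × sin(24.1°) = 7.187 m
throw = dip-slip × sin(dip) = 7.187 × sin(73°) = 6.87 m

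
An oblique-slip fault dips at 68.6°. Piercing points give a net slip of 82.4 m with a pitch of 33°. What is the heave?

dip-slip = net slip × sin(rake) = 82.4 m × sin(33°) = 44.88 m
heave = dip-slip × cos(dip) = 44.88 × cos(68.6°) = 16.4 m

16.4 m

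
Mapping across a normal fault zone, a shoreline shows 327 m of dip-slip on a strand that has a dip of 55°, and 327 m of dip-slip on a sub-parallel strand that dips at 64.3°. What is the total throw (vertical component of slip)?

563 m

throw_A = 327 × sin(55°) = 267.9 m
throw_B = 327 × sin(64.3°) = 294.7 m
total = 267.9 + 294.7 = 563 m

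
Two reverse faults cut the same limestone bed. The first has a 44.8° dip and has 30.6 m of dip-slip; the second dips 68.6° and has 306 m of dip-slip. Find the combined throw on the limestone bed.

306 m

throw_A = 30.6 × sin(44.8°) = 21.56 m
throw_B = 306 × sin(68.6°) = 284.9 m
total = 21.56 + 284.9 = 306 m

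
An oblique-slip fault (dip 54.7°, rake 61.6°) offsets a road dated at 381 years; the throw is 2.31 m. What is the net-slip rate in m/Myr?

dip-slip = throw / sin(dip) = 2.31 / sin(54.7°) = 2.830 m
net slip = dip-slip / sin(rake) = 2.830 / sin(61.6°) = 3.218 m
rate = 3.218 m / 381 years = 0.00845 m/yr = 8450 m/Myr

8450 m/Myr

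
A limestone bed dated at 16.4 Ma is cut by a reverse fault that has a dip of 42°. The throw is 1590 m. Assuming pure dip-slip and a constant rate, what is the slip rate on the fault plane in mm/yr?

dip-slip = throw / sin(dip) = 1590 m / sin(42°) = 2376 m
rate = 2376 m / 16.4 Ma = 0.000145 m/yr = 0.145 mm/yr

0.145 mm/yr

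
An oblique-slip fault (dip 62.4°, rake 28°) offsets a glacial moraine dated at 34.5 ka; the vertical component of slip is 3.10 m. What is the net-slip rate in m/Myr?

216 m/Myr

dip-slip = throw / sin(dip) = 3.10 / sin(62.4°) = 3.498 m
net slip = dip-slip / sin(rake) = 3.498 / sin(28°) = 7.451 m
rate = 7.451 m / 34.5 ka = 0.000216 m/yr = 216 m/Myr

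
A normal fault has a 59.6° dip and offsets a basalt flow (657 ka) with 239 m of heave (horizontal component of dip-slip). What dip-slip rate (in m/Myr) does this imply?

719 m/Myr

dip-slip = heave / cos(dip) = 239 m / cos(59.6°) = 472.3 m
rate = 472.3 m / 657 ka = 0.000719 m/yr = 719 m/Myr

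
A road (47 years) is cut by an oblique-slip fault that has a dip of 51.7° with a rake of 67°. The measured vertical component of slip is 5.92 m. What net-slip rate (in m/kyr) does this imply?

174 m/kyr

dip-slip = throw / sin(dip) = 5.92 / sin(51.7°) = 7.544 m
net slip = dip-slip / sin(rake) = 7.544 / sin(67°) = 8.195 m
rate = 8.195 m / 47 years = 0.174 m/yr = 174 m/kyr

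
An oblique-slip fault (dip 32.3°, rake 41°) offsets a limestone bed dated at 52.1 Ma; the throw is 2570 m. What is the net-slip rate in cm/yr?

0.0141 cm/yr

dip-slip = throw / sin(dip) = 2570 / sin(32.3°) = 4810 m
net slip = dip-slip / sin(rake) = 4810 / sin(41°) = 7331 m
rate = 7331 m / 52.1 Ma = 0.000141 m/yr = 0.0141 cm/yr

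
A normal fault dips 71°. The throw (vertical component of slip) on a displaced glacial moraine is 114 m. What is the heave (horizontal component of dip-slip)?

39.3 m

heave = throw / tan(dip) = 114 / tan(71°) = 39.3 m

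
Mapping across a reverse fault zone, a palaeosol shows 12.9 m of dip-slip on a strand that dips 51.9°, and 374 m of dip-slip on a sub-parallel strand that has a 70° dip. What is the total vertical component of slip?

362 m

throw_A = 12.9 × sin(51.9°) = 10.15 m
throw_B = 374 × sin(70°) = 351.4 m
total = 10.15 + 351.4 = 362 m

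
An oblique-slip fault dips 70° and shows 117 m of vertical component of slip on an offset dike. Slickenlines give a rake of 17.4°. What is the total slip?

416 m

dip-slip = throw / sin(dip) = 117 / sin(70°) = 124.5 m
net slip = dip-slip / sin(rake) = 124.5 / sin(17.4°) = 416 m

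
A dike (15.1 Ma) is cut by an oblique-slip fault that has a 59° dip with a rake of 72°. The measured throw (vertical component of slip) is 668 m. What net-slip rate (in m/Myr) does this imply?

dip-slip = throw / sin(dip) = 668 / sin(59°) = 779.3 m
net slip = dip-slip / sin(rake) = 779.3 / sin(72°) = 819.4 m
rate = 819.4 m / 15.1 Ma = 0.0000543 m/yr = 54.3 m/Myr

54.3 m/Myr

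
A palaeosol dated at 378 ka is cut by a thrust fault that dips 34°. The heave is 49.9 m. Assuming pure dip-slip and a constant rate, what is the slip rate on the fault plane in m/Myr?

dip-slip = heave / cos(dip) = 49.9 m / cos(34°) = 60.19 m
rate = 60.19 m / 378 ka = 0.000159 m/yr = 159 m/Myr

159 m/Myr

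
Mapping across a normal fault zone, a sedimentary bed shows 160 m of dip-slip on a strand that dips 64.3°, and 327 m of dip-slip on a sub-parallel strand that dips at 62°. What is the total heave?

heave_A = 160 × cos(64.3°) = 69.39 m
heave_B = 327 × cos(62°) = 153.5 m
total = 69.39 + 153.5 = 223 m

223 m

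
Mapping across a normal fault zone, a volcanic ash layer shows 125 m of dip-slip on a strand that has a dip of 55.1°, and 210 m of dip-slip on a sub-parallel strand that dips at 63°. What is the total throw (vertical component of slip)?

290 m

throw_A = 125 × sin(55.1°) = 102.5 m
throw_B = 210 × sin(63°) = 187.1 m
total = 102.5 + 187.1 = 290 m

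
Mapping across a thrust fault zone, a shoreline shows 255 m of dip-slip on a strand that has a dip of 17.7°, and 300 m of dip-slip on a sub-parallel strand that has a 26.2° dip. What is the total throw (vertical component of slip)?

210 m

throw_A = 255 × sin(17.7°) = 77.53 m
throw_B = 300 × sin(26.2°) = 132.5 m
total = 77.53 + 132.5 = 210 m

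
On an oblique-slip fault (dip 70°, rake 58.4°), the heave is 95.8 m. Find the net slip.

dip-slip = heave / cos(dip) = 95.8 / cos(70°) = 280.1 m
net slip = dip-slip / sin(rake) = 280.1 / sin(58.4°) = 329 m

329 m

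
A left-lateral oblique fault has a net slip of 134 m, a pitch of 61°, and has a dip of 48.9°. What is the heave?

77 m

dip-slip = net slip × sin(rake) = 134 m × sin(61°) = 117.2 m
heave = dip-slip × cos(dip) = 117.2 × cos(48.9°) = 77 m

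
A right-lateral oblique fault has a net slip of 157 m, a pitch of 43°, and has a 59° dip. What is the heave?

dip-slip = net slip × sin(rake) = 157 m × sin(43°) = 107.1 m
heave = dip-slip × cos(dip) = 107.1 × cos(59°) = 55.1 m

55.1 m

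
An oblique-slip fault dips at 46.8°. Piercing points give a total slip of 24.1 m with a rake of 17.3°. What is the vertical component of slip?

dip-slip = net slip × sin(rake) = 24.1 m × sin(17.3°) = 7.167 m
throw = dip-slip × sin(dip) = 7.167 × sin(46.8°) = 5.22 m

5.22 m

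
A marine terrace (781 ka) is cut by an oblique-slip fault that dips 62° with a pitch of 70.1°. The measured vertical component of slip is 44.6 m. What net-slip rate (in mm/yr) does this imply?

0.0688 mm/yr

dip-slip = throw / sin(dip) = 44.6 / sin(62°) = 50.51 m
net slip = dip-slip / sin(rake) = 50.51 / sin(70.1°) = 53.72 m
rate = 53.72 m / 781 ka = 0.0000688 m/yr = 0.0688 mm/yr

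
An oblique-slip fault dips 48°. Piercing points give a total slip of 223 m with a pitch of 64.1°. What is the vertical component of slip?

dip-slip = net slip × sin(rake) = 223 m × sin(64.1°) = 200.6 m
throw = dip-slip × sin(dip) = 200.6 × sin(48°) = 149 m

149 m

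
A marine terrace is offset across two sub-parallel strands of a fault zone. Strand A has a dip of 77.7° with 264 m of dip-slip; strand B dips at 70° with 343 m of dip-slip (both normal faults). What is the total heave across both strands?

heave_A = 264 × cos(77.7°) = 56.24 m
heave_B = 343 × cos(70°) = 117.3 m
total = 56.24 + 117.3 = 174 m

174 m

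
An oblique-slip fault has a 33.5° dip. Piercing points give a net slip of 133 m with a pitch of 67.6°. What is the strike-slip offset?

strike-slip = net slip × cos(rake) = 133 m × cos(67.6°) = 50.7 m

50.7 m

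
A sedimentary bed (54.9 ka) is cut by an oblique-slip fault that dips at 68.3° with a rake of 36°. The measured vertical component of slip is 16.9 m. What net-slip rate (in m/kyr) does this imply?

dip-slip = throw / sin(dip) = 16.9 / sin(68.3°) = 18.19 m
net slip = dip-slip / sin(rake) = 18.19 / sin(36°) = 30.94 m
rate = 30.94 m / 54.9 ka = 0.000564 m/yr = 0.564 m/kyr

0.564 m/kyr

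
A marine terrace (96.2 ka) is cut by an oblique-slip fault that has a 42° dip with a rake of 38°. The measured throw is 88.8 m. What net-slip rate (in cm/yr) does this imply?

0.224 cm/yr

dip-slip = throw / sin(dip) = 88.8 / sin(42°) = 132.7 m
net slip = dip-slip / sin(rake) = 132.7 / sin(38°) = 215.6 m
rate = 215.6 m / 96.2 ka = 0.00224 m/yr = 0.224 cm/yr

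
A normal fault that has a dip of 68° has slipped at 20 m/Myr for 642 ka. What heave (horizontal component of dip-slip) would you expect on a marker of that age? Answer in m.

dip-slip = rate × time = 20 m/Myr × 642 ka = 12.84 m
heave = dip-slip × cos(dip) = 12.84 × cos(68°) = 4.81 m

4.81 m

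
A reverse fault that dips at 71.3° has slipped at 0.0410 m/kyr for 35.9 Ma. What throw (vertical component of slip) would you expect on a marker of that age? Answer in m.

dip-slip = rate × time = 0.0410 m/kyr × 35.9 Ma = 1472 m
throw = dip-slip × sin(dip) = 1472 × sin(71.3°) = 1390 m

1390 m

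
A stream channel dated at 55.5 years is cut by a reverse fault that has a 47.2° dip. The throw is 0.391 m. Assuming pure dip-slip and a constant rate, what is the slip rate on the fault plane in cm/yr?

0.960 cm/yr

dip-slip = throw / sin(dip) = 0.391 m / sin(47.2°) = 0.5329 m
rate = 0.5329 m / 55.5 years = 0.00960 m/yr = 0.960 cm/yr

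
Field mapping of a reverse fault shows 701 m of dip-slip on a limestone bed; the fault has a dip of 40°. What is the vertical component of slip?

throw = dip-slip × sin(dip) = 701 m × sin(40°) = 451 m

451 m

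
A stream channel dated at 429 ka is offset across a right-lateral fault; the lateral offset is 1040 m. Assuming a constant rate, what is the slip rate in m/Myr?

2420 m/Myr

rate = 1040 m / 429 ka = 0.00242 m/yr = 2420 m/Myr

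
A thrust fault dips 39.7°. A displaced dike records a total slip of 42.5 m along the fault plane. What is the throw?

throw = dip-slip × sin(dip) = 42.5 m × sin(39.7°) = 27.1 m

27.1 m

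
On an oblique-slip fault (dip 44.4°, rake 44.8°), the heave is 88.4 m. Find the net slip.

176 m

dip-slip = heave / cos(dip) = 88.4 / cos(44.4°) = 123.7 m
net slip = dip-slip / sin(rake) = 123.7 / sin(44.8°) = 176 m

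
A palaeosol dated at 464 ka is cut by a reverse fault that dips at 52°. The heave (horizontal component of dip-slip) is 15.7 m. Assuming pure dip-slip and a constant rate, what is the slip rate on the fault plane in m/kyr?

dip-slip = heave / cos(dip) = 15.7 m / cos(52°) = 25.50 m
rate = 25.50 m / 464 ka = 0.0000550 m/yr = 0.0550 m/kyr

0.0550 m/kyr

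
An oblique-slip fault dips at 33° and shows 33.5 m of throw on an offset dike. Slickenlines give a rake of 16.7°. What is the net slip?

dip-slip = throw / sin(dip) = 33.5 / sin(33°) = 61.51 m
net slip = dip-slip / sin(rake) = 61.51 / sin(16.7°) = 214 m

214 m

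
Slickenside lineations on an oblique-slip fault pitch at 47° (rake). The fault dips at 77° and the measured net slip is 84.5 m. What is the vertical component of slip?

dip-slip = net slip × sin(rake) = 84.5 m × sin(47°) = 61.80 m
throw = dip-slip × sin(dip) = 61.80 × sin(77°) = 60.2 m

60.2 m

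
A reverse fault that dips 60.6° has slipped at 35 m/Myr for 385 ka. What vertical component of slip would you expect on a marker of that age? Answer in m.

11.7 m

dip-slip = rate × time = 35 m/Myr × 385 ka = 13.47 m
throw = dip-slip × sin(dip) = 13.47 × sin(60.6°) = 11.7 m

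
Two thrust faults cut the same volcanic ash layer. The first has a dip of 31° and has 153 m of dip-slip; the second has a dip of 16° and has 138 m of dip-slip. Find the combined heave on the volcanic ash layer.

264 m

heave_A = 153 × cos(31°) = 131.1 m
heave_B = 138 × cos(16°) = 132.7 m
total = 131.1 + 132.7 = 264 m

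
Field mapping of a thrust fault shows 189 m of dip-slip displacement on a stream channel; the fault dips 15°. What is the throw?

throw = dip-slip × sin(dip) = 189 m × sin(15°) = 48.9 m

48.9 m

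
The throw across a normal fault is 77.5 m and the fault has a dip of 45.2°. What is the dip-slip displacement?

109 m

dip-slip = throw / sin(dip) = 77.5 / sin(45.2°) = 109 m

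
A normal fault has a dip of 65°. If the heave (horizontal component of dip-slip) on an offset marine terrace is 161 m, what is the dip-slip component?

381 m

dip-slip = heave / cos(dip) = 161 / cos(65°) = 381 m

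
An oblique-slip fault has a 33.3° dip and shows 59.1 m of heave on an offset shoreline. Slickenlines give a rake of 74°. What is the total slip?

dip-slip = heave / cos(dip) = 59.1 / cos(33.3°) = 70.71 m
net slip = dip-slip / sin(rake) = 70.71 / sin(74°) = 73.6 m

73.6 m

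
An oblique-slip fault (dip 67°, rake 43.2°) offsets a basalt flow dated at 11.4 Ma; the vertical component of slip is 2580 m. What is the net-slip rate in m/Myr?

359 m/Myr

dip-slip = throw / sin(dip) = 2580 / sin(67°) = 2803 m
net slip = dip-slip / sin(rake) = 2803 / sin(43.2°) = 4094 m
rate = 4094 m / 11.4 Ma = 0.000359 m/yr = 359 m/Myr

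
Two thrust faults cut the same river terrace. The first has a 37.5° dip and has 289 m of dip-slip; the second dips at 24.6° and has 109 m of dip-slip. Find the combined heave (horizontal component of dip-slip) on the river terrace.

328 m

heave_A = 289 × cos(37.5°) = 229.3 m
heave_B = 109 × cos(24.6°) = 99.11 m
total = 229.3 + 99.11 = 328 m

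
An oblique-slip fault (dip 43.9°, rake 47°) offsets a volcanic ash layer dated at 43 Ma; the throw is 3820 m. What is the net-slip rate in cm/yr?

dip-slip = throw / sin(dip) = 3820 / sin(43.9°) = 5509 m
net slip = dip-slip / sin(rake) = 5509 / sin(47°) = 7533 m
rate = 7533 m / 43 Ma = 0.000175 m/yr = 0.0175 cm/yr

0.0175 cm/yr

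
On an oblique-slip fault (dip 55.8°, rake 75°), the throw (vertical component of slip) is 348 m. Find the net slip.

dip-slip = throw / sin(dip) = 348 / sin(55.8°) = 420.8 m
net slip = dip-slip / sin(rake) = 420.8 / sin(75°) = 436 m

436 m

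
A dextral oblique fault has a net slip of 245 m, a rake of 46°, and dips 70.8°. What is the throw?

166 m

dip-slip = net slip × sin(rake) = 245 m × sin(46°) = 176.2 m
throw = dip-slip × sin(dip) = 176.2 × sin(70.8°) = 166 m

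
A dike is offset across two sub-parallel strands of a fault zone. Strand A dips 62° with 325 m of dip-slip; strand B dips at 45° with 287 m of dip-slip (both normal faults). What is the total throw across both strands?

490 m

throw_A = 325 × sin(62°) = 287 m
throw_B = 287 × sin(45°) = 202.9 m
total = 287 + 202.9 = 490 m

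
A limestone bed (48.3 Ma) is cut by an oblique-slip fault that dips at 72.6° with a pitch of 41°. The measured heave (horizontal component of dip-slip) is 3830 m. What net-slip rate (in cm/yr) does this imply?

0.0404 cm/yr

dip-slip = heave / cos(dip) = 3830 / cos(72.6°) = 12810 m
net slip = dip-slip / sin(rake) = 12810 / sin(41°) = 19520 m
rate = 19520 m / 48.3 Ma = 0.000404 m/yr = 0.0404 cm/yr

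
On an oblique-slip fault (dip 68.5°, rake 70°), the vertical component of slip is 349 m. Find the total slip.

399 m

dip-slip = throw / sin(dip) = 349 / sin(68.5°) = 375.1 m
net slip = dip-slip / sin(rake) = 375.1 / sin(70°) = 399 m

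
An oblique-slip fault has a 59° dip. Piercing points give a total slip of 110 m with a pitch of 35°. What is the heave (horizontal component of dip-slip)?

32.5 m

dip-slip = net slip × sin(rake) = 110 m × sin(35°) = 63.09 m
heave = dip-slip × cos(dip) = 63.09 × cos(59°) = 32.5 m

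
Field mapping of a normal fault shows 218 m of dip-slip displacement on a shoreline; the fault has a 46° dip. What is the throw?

throw = dip-slip × sin(dip) = 218 m × sin(46°) = 157 m

157 m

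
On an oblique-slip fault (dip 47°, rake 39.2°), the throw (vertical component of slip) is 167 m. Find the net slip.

361 m

dip-slip = throw / sin(dip) = 167 / sin(47°) = 228.3 m
net slip = dip-slip / sin(rake) = 228.3 / sin(39.2°) = 361 m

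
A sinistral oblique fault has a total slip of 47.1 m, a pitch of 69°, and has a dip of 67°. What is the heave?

17.2 m

dip-slip = net slip × sin(rake) = 47.1 m × sin(69°) = 43.97 m
heave = dip-slip × cos(dip) = 43.97 × cos(67°) = 17.2 m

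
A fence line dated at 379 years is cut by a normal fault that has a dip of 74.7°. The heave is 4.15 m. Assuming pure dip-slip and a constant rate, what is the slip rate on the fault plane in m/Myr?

41500 m/Myr

dip-slip = heave / cos(dip) = 4.15 m / cos(74.7°) = 15.73 m
rate = 15.73 m / 379 years = 0.0415 m/yr = 41500 m/Myr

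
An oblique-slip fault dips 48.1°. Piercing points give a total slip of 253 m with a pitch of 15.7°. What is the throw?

51 m

dip-slip = net slip × sin(rake) = 253 m × sin(15.7°) = 68.46 m
throw = dip-slip × sin(dip) = 68.46 × sin(48.1°) = 51 m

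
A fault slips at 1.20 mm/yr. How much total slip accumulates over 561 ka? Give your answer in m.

slip = rate × time = 1.20 mm/yr × 561 ka = 673 m

673 m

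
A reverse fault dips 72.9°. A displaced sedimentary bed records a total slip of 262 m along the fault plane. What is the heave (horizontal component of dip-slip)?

heave = dip-slip × cos(dip) = 262 m × cos(72.9°) = 77 m

77 m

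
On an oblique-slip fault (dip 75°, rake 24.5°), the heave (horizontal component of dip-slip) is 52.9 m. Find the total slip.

493 m

dip-slip = heave / cos(dip) = 52.9 / cos(75°) = 204.4 m
net slip = dip-slip / sin(rake) = 204.4 / sin(24.5°) = 493 m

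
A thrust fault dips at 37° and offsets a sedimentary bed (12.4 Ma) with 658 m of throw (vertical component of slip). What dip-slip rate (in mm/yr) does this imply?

0.0882 mm/yr

dip-slip = throw / sin(dip) = 658 m / sin(37°) = 1093 m
rate = 1093 m / 12.4 Ma = 0.0000882 m/yr = 0.0882 mm/yr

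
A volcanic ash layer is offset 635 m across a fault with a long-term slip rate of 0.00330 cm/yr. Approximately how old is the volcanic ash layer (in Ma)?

age = offset / rate = 635 m / (0.00330 cm/yr) = 1.92e+07 yr = 19.2 Ma

19.2 Ma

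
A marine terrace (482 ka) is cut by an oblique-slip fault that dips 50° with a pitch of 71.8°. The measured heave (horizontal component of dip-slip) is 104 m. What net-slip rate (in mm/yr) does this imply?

0.353 mm/yr

dip-slip = heave / cos(dip) = 104 / cos(50°) = 161.8 m
net slip = dip-slip / sin(rake) = 161.8 / sin(71.8°) = 170.3 m
rate = 170.3 m / 482 ka = 0.000353 m/yr = 0.353 mm/yr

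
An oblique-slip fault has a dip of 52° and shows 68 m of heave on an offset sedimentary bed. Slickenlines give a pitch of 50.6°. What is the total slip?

143 m

dip-slip = heave / cos(dip) = 68 / cos(52°) = 110.5 m
net slip = dip-slip / sin(rake) = 110.5 / sin(50.6°) = 143 m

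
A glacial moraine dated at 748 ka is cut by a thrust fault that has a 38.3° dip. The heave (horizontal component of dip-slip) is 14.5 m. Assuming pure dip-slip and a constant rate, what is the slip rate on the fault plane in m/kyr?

0.0247 m/kyr

dip-slip = heave / cos(dip) = 14.5 m / cos(38.3°) = 18.48 m
rate = 18.48 m / 748 ka = 0.0000247 m/yr = 0.0247 m/kyr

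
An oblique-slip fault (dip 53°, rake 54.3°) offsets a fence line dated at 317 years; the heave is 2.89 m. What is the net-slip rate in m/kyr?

dip-slip = heave / cos(dip) = 2.89 / cos(53°) = 4.802 m
net slip = dip-slip / sin(rake) = 4.802 / sin(54.3°) = 5.913 m
rate = 5.913 m / 317 years = 0.0187 m/yr = 18.7 m/kyr

18.7 m/kyr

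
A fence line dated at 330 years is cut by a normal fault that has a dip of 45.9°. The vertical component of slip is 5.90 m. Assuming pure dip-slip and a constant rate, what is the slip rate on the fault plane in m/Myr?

24900 m/Myr

dip-slip = throw / sin(dip) = 5.90 m / sin(45.9°) = 8.216 m
rate = 8.216 m / 330 years = 0.0249 m/yr = 24900 m/Myr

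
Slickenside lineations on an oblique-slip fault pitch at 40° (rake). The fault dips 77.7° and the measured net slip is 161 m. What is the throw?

dip-slip = net slip × sin(rake) = 161 m × sin(40°) = 103.5 m
throw = dip-slip × sin(dip) = 103.5 × sin(77.7°) = 101 m

101 m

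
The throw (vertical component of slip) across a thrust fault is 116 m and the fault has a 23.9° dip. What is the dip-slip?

286 m

dip-slip = throw / sin(dip) = 116 / sin(23.9°) = 286 m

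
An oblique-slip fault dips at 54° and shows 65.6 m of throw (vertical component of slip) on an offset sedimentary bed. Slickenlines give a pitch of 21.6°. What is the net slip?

dip-slip = throw / sin(dip) = 65.6 / sin(54°) = 81.09 m
net slip = dip-slip / sin(rake) = 81.09 / sin(21.6°) = 220 m

220 m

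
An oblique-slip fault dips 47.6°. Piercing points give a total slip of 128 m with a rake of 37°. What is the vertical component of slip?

dip-slip = net slip × sin(rake) = 128 m × sin(37°) = 77.03 m
throw = dip-slip × sin(dip) = 77.03 × sin(47.6°) = 56.9 m

56.9 m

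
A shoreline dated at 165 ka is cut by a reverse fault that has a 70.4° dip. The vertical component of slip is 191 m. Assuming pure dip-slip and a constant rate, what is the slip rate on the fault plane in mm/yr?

1.23 mm/yr

dip-slip = throw / sin(dip) = 191 m / sin(70.4°) = 202.7 m
rate = 202.7 m / 165 ka = 0.00123 m/yr = 1.23 mm/yr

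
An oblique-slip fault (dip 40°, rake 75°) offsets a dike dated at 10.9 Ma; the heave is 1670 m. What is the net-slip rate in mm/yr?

dip-slip = heave / cos(dip) = 1670 / cos(40°) = 2180 m
net slip = dip-slip / sin(rake) = 2180 / sin(75°) = 2257 m
rate = 2257 m / 10.9 Ma = 0.000207 m/yr = 0.207 mm/yr

0.207 mm/yr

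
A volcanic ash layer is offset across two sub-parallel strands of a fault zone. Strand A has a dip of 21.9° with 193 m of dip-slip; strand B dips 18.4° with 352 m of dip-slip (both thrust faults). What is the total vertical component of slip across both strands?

throw_A = 193 × sin(21.9°) = 71.99 m
throw_B = 352 × sin(18.4°) = 111.1 m
total = 71.99 + 111.1 = 183 m

183 m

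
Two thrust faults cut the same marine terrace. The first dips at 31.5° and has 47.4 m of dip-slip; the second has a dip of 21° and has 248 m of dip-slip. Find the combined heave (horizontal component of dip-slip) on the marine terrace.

heave_A = 47.4 × cos(31.5°) = 40.42 m
heave_B = 248 × cos(21°) = 231.5 m
total = 40.42 + 231.5 = 272 m

272 m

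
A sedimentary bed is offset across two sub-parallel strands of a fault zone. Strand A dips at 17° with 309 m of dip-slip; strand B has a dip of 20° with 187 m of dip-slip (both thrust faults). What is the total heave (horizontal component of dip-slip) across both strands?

471 m

heave_A = 309 × cos(17°) = 295.5 m
heave_B = 187 × cos(20°) = 175.7 m
total = 295.5 + 175.7 = 471 m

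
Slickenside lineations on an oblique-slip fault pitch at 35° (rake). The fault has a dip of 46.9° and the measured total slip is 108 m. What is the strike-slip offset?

88.5 m

strike-slip = net slip × cos(rake) = 108 m × cos(35°) = 88.5 m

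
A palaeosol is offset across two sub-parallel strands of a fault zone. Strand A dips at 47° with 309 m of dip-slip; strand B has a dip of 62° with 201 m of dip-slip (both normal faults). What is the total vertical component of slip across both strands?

throw_A = 309 × sin(47°) = 226 m
throw_B = 201 × sin(62°) = 177.5 m
total = 226 + 177.5 = 403 m

403 m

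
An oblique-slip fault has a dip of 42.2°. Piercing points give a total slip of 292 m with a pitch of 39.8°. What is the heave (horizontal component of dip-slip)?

138 m

dip-slip = net slip × sin(rake) = 292 m × sin(39.8°) = 186.9 m
heave = dip-slip × cos(dip) = 186.9 × cos(42.2°) = 138 m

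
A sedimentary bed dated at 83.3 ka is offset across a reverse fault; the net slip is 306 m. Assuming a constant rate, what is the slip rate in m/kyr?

3.67 m/kyr

rate = 306 m / 83.3 ka = 0.00367 m/yr = 3.67 m/kyr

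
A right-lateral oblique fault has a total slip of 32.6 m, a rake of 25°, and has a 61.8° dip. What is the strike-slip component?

29.5 m

strike-slip = net slip × cos(rake) = 32.6 m × cos(25°) = 29.5 m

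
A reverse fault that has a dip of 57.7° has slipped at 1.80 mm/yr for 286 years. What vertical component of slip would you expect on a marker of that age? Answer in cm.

dip-slip = rate × time = 1.80 mm/yr × 286 years = 0.5148 m
throw = dip-slip × sin(dip) = 0.5148 × sin(57.7°) = 0.435 m = 43.5 cm

43.5 cm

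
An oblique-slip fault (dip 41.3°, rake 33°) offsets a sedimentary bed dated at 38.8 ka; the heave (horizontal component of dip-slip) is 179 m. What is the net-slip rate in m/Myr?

11300 m/Myr

dip-slip = heave / cos(dip) = 179 / cos(41.3°) = 238.3 m
net slip = dip-slip / sin(rake) = 238.3 / sin(33°) = 437.5 m
rate = 437.5 m / 38.8 ka = 0.0113 m/yr = 11300 m/Myr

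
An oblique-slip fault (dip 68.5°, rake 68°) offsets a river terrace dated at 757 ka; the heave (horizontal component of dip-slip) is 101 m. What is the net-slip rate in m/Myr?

dip-slip = heave / cos(dip) = 101 / cos(68.5°) = 275.6 m
net slip = dip-slip / sin(rake) = 275.6 / sin(68°) = 297.2 m
rate = 297.2 m / 757 ka = 0.000393 m/yr = 393 m/Myr

393 m/Myr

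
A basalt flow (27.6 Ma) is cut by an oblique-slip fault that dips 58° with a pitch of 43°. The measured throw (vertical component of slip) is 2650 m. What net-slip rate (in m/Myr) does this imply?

dip-slip = throw / sin(dip) = 2650 / sin(58°) = 3125 m
net slip = dip-slip / sin(rake) = 3125 / sin(43°) = 4582 m
rate = 4582 m / 27.6 Ma = 0.000166 m/yr = 166 m/Myr

166 m/Myr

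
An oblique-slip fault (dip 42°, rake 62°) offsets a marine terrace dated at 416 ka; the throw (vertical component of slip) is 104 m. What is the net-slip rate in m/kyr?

0.423 m/kyr

dip-slip = throw / sin(dip) = 104 / sin(42°) = 155.4 m
net slip = dip-slip / sin(rake) = 155.4 / sin(62°) = 176 m
rate = 176 m / 416 ka = 0.000423 m/yr = 0.423 m/kyr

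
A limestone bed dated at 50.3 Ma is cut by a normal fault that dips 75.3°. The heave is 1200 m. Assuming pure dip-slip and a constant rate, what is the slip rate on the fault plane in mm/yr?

dip-slip = heave / cos(dip) = 1200 m / cos(75.3°) = 4729 m
rate = 4729 m / 50.3 Ma = 0.0000940 m/yr = 0.0940 mm/yr

0.0940 mm/yr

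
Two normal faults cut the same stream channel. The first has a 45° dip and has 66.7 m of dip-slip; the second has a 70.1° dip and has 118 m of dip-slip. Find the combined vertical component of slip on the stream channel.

throw_A = 66.7 × sin(45°) = 47.16 m
throw_B = 118 × sin(70.1°) = 111 m
total = 47.16 + 111 = 158 m

158 m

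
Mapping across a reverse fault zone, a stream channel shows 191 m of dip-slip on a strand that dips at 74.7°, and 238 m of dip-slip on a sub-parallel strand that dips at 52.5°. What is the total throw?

373 m

throw_A = 191 × sin(74.7°) = 184.2 m
throw_B = 238 × sin(52.5°) = 188.8 m
total = 184.2 + 188.8 = 373 m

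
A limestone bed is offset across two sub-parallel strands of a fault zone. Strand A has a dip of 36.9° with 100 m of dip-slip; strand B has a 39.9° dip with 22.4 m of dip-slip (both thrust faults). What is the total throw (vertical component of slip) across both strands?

74.4 m

throw_A = 100 × sin(36.9°) = 60.04 m
throw_B = 22.4 × sin(39.9°) = 14.37 m
total = 60.04 + 14.37 = 74.4 m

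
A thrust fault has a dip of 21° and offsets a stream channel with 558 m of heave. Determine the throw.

throw = heave × tan(dip) = 558 × tan(21°) = 214 m

214 m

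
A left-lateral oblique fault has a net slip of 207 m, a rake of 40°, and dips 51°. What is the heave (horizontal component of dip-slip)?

83.7 m

dip-slip = net slip × sin(rake) = 207 m × sin(40°) = 133.1 m
heave = dip-slip × cos(dip) = 133.1 × cos(51°) = 83.7 m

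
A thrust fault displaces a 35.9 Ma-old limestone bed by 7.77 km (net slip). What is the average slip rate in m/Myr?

rate = 7.77 km / 35.9 Ma = 0.000216 m/yr = 216 m/Myr

216 m/Myr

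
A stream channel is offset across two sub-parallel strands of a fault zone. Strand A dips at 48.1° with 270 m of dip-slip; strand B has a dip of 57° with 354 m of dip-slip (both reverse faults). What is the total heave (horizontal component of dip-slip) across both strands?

373 m

heave_A = 270 × cos(48.1°) = 180.3 m
heave_B = 354 × cos(57°) = 192.8 m
total = 180.3 + 192.8 = 373 m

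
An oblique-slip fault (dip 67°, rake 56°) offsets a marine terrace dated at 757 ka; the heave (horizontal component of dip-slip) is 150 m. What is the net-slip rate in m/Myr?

dip-slip = heave / cos(dip) = 150 / cos(67°) = 383.9 m
net slip = dip-slip / sin(rake) = 383.9 / sin(56°) = 463.1 m
rate = 463.1 m / 757 ka = 0.000612 m/yr = 612 m/Myr

612 m/Myr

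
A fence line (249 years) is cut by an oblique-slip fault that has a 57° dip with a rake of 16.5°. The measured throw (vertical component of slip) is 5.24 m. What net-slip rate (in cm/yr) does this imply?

dip-slip = throw / sin(dip) = 5.24 / sin(57°) = 6.248 m
net slip = dip-slip / sin(rake) = 6.248 / sin(16.5°) = 22 m
rate = 22 m / 249 years = 0.0883 m/yr = 8.83 cm/yr

8.83 cm/yr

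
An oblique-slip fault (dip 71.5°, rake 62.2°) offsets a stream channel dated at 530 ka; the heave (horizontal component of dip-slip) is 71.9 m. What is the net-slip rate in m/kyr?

dip-slip = heave / cos(dip) = 71.9 / cos(71.5°) = 226.6 m
net slip = dip-slip / sin(rake) = 226.6 / sin(62.2°) = 256.2 m
rate = 256.2 m / 530 ka = 0.000483 m/yr = 0.483 m/kyr

0.483 m/kyr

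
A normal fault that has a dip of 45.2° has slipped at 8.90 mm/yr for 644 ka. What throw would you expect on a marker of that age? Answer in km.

4.07 km

dip-slip = rate × time = 8.90 mm/yr × 644 ka = 5732 m
throw = dip-slip × sin(dip) = 5732 × sin(45.2°) = 4070 m = 4.07 km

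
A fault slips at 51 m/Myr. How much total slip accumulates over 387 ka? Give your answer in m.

slip = rate × time = 51 m/Myr × 387 ka = 19.7 m

19.7 m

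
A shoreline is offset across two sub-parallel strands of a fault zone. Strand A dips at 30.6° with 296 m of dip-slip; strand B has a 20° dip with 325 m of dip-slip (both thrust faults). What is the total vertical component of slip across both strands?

throw_A = 296 × sin(30.6°) = 150.7 m
throw_B = 325 × sin(20°) = 111.2 m
total = 150.7 + 111.2 = 262 m

262 m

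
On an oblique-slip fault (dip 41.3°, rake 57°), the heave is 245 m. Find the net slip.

dip-slip = heave / cos(dip) = 245 / cos(41.3°) = 326.1 m
net slip = dip-slip / sin(rake) = 326.1 / sin(57°) = 389 m

389 m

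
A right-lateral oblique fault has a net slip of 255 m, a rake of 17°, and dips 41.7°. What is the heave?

55.7 m

dip-slip = net slip × sin(rake) = 255 m × sin(17°) = 74.55 m
heave = dip-slip × cos(dip) = 74.55 × cos(41.7°) = 55.7 m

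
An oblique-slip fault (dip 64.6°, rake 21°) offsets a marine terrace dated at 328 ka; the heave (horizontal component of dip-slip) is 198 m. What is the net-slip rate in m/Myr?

dip-slip = heave / cos(dip) = 198 / cos(64.6°) = 461.6 m
net slip = dip-slip / sin(rake) = 461.6 / sin(21°) = 1288 m
rate = 1288 m / 328 ka = 0.00393 m/yr = 3930 m/Myr

3930 m/Myr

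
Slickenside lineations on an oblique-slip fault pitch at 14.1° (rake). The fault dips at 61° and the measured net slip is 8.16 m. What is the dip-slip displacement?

1.99 m

dip-slip = net slip × sin(rake) = 8.16 m × sin(14.1°) = 1.99 m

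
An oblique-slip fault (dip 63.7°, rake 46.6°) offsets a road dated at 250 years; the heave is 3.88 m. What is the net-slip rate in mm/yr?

dip-slip = heave / cos(dip) = 3.88 / cos(63.7°) = 8.757 m
net slip = dip-slip / sin(rake) = 8.757 / sin(46.6°) = 12.05 m
rate = 12.05 m / 250 years = 0.0482 m/yr = 48.2 mm/yr

48.2 mm/yr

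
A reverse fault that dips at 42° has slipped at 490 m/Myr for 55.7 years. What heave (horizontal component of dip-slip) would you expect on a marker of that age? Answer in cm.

dip-slip = rate × time = 490 m/Myr × 55.7 years = 0.02729 m
heave = dip-slip × cos(dip) = 0.02729 × cos(42°) = 0.0203 m = 2.03 cm

2.03 cm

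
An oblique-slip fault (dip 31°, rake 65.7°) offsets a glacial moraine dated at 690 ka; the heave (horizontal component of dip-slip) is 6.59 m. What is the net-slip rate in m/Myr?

12.2 m/Myr

dip-slip = heave / cos(dip) = 6.59 / cos(31°) = 7.688 m
net slip = dip-slip / sin(rake) = 7.688 / sin(65.7°) = 8.435 m
rate = 8.435 m / 690 ka = 0.0000122 m/yr = 12.2 m/Myr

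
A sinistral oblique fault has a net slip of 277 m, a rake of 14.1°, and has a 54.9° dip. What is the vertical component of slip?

dip-slip = net slip × sin(rake) = 277 m × sin(14.1°) = 67.48 m
throw = dip-slip × sin(dip) = 67.48 × sin(54.9°) = 55.2 m

55.2 m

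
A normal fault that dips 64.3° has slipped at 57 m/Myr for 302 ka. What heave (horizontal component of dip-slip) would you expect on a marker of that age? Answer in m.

dip-slip = rate × time = 57 m/Myr × 302 ka = 17.21 m
heave = dip-slip × cos(dip) = 17.21 × cos(64.3°) = 7.47 m

7.47 m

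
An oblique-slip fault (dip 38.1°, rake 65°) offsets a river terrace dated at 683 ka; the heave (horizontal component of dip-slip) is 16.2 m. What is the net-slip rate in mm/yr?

dip-slip = heave / cos(dip) = 16.2 / cos(38.1°) = 20.59 m
net slip = dip-slip / sin(rake) = 20.59 / sin(65°) = 22.71 m
rate = 22.71 m / 683 ka = 0.0000333 m/yr = 0.0333 mm/yr

0.0333 mm/yr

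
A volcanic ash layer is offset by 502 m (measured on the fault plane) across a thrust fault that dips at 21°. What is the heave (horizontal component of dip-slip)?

469 m

heave = dip-slip × cos(dip) = 502 m × cos(21°) = 469 m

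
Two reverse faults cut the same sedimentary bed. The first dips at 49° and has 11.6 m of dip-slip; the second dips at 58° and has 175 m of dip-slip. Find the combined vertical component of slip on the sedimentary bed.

throw_A = 11.6 × sin(49°) = 8.755 m
throw_B = 175 × sin(58°) = 148.4 m
total = 8.755 + 148.4 = 157 m

157 m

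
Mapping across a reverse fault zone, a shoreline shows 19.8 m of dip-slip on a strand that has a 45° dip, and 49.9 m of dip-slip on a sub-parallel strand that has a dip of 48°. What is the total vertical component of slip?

51.1 m

throw_A = 19.8 × sin(45°) = 14 m
throw_B = 49.9 × sin(48°) = 37.08 m
total = 14 + 37.08 = 51.1 m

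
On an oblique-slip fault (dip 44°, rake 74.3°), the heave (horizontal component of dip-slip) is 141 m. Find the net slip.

dip-slip = heave / cos(dip) = 141 / cos(44°) = 196 m
net slip = dip-slip / sin(rake) = 196 / sin(74.3°) = 204 m

204 m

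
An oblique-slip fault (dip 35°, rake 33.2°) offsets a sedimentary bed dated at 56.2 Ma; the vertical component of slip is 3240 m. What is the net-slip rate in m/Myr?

dip-slip = throw / sin(dip) = 3240 / sin(35°) = 5649 m
net slip = dip-slip / sin(rake) = 5649 / sin(33.2°) = 10320 m
rate = 10320 m / 56.2 Ma = 0.000184 m/yr = 184 m/Myr

184 m/Myr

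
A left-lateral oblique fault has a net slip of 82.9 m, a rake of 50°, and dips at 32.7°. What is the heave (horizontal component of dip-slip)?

53.4 m

dip-slip = net slip × sin(rake) = 82.9 m × sin(50°) = 63.51 m
heave = dip-slip × cos(dip) = 63.51 × cos(32.7°) = 53.4 m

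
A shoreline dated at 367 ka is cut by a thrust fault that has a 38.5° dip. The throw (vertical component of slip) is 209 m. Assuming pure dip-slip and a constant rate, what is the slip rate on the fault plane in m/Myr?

dip-slip = throw / sin(dip) = 209 m / sin(38.5°) = 335.7 m
rate = 335.7 m / 367 ka = 0.000915 m/yr = 915 m/Myr

915 m/Myr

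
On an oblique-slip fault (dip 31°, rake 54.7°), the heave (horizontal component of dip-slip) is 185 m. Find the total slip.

dip-slip = heave / cos(dip) = 185 / cos(31°) = 215.8 m
net slip = dip-slip / sin(rake) = 215.8 / sin(54.7°) = 264 m

264 m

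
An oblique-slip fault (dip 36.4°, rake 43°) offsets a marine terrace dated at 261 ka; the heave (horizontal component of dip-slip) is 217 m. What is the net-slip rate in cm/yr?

0.151 cm/yr

dip-slip = heave / cos(dip) = 217 / cos(36.4°) = 269.6 m
net slip = dip-slip / sin(rake) = 269.6 / sin(43°) = 395.3 m
rate = 395.3 m / 261 ka = 0.00151 m/yr = 0.151 cm/yr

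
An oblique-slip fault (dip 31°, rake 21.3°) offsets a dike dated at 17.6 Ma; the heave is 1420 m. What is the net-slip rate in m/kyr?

dip-slip = heave / cos(dip) = 1420 / cos(31°) = 1657 m
net slip = dip-slip / sin(rake) = 1657 / sin(21.3°) = 4561 m
rate = 4561 m / 17.6 Ma = 0.000259 m/yr = 0.259 m/kyr

0.259 m/kyr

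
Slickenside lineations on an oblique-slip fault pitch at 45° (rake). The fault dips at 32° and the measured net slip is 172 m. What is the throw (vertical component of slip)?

dip-slip = net slip × sin(rake) = 172 m × sin(45°) = 121.6 m
throw = dip-slip × sin(dip) = 121.6 × sin(32°) = 64.5 m

64.5 m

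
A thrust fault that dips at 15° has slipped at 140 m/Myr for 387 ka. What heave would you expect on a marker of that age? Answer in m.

dip-slip = rate × time = 140 m/Myr × 387 ka = 54.18 m
heave = dip-slip × cos(dip) = 54.18 × cos(15°) = 52.3 m

52.3 m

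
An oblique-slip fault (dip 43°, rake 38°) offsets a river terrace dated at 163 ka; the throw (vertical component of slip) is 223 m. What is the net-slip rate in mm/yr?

dip-slip = throw / sin(dip) = 223 / sin(43°) = 327 m
net slip = dip-slip / sin(rake) = 327 / sin(38°) = 531.1 m
rate = 531.1 m / 163 ka = 0.00326 m/yr = 3.26 mm/yr

3.26 mm/yr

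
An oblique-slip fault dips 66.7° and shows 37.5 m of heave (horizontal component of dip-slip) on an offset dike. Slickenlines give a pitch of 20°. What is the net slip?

277 m

dip-slip = heave / cos(dip) = 37.5 / cos(66.7°) = 94.81 m
net slip = dip-slip / sin(rake) = 94.81 / sin(20°) = 277 m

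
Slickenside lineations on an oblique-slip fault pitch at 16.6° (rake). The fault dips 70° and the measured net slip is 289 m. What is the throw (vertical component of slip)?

77.6 m

dip-slip = net slip × sin(rake) = 289 m × sin(16.6°) = 82.56 m
throw = dip-slip × sin(dip) = 82.56 × sin(70°) = 77.6 m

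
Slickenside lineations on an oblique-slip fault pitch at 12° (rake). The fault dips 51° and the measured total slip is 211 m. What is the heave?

dip-slip = net slip × sin(rake) = 211 m × sin(12°) = 43.87 m
heave = dip-slip × cos(dip) = 43.87 × cos(51°) = 27.6 m

27.6 m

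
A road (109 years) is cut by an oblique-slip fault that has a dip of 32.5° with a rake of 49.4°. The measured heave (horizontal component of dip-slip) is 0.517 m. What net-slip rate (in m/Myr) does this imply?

7410 m/Myr

dip-slip = heave / cos(dip) = 0.517 / cos(32.5°) = 0.6130 m
net slip = dip-slip / sin(rake) = 0.6130 / sin(49.4°) = 0.8074 m
rate = 0.8074 m / 109 years = 0.00741 m/yr = 7410 m/Myr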